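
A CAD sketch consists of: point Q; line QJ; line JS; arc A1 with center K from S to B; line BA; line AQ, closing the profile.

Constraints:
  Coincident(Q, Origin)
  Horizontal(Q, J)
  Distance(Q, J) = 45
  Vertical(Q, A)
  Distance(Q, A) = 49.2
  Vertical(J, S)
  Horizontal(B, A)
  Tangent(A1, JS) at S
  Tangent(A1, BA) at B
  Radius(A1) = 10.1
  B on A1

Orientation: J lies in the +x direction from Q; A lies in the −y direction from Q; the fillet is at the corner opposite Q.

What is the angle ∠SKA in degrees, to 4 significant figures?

163.9°

Q is at the origin; Q and J share the same y with |QJ| = 45.0 and J on the +x side, so J = (45.00, 0.000). QA is vertical with |QA| = 49.2 and A on the −y side, so A = (0.000, -49.20). The virtual corner opposite Q is at (45.00, -49.20). Tangency of A1 to JS means the radius KS is perpendicular to JS and since A1 is tangent to BA there, KB ⟂ BA, with radius 10.1, so the center K sits 10.1 in from both sides at K = (34.90, -39.10). That places the tangent points at S = (45.00, -39.10) on JS and B = (34.90, -49.20) on BA. Then cos ∠SKA = KS·KA / (|KS||KA|), giving 163.9°.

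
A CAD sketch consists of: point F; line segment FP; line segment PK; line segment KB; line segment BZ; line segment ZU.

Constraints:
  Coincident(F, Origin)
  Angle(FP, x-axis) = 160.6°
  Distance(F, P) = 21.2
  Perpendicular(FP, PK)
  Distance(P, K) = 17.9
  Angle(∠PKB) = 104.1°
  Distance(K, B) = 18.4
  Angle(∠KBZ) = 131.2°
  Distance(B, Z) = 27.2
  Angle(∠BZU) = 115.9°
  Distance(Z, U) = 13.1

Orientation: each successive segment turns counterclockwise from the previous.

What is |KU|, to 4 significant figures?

45.09

∠KBZ = 131.2° gives BZ at 15.30° from the x-axis; with |BZ| = 27.2, Z = (15.64, -12.82). ∠BZU = 115.9° gives ZU at 79.40° from the x-axis; with |ZU| = 13.1, U = (18.05, 0.05629). Then |KU| = |U − K| = 45.09.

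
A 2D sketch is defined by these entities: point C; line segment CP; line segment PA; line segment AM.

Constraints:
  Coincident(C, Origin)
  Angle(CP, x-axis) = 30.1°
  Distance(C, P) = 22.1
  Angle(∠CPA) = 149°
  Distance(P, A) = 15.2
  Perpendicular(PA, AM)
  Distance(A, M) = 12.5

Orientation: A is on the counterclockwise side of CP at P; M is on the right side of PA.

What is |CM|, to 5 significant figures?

41.667

C is at the origin; CP runs at 30.1° with length 22.1, so P = 22.1·(cos 30.1°, sin 30.1°) = (19.120, 11.083). ∠CPA = 149.0°, so PA runs at 30.1° + (180° − 149.0°) = 61.100° from the x-axis; with |PA| = 15.2, A = P + 15.2·(cos 61.100°, sin 61.100°) = (26.466, 24.390). The perpendicularity gives AM at right angles to PA; with |AM| = 12.5 on the right of PA, M = A + 12.5·(0.87546, -0.48328) = (37.409, 18.349). Then |CM| = |M − C| = 41.667.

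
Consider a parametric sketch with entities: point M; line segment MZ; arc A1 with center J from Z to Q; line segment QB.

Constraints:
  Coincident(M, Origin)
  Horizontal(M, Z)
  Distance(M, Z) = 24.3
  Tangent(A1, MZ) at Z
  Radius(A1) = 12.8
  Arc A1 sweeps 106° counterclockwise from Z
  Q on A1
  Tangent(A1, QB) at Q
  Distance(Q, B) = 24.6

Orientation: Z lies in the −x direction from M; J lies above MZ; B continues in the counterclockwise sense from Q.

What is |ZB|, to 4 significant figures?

40.35

M is at the origin; MZ is horizontal with |MZ| = 24.3 and Z on the −x side, so Z = (-24.30, 0.000). The tangent condition forces JZ to be normal to MZ, so J = Z + (0, 12.8) = (-24.30, 12.80). On A1, Z sits at bearing -90° from J; a 106° counterclockwise sweep puts Q at bearing 16°, so Q = J + 12.8·(cos 16°, sin 16°) = (-12.00, 16.33). Tangency of A1 to QB means the radius JQ is perpendicular to QB, so QB runs along (−sin 16°, cos 16°); with |QB| = 24.6, B = (-18.78, 39.98). Then |ZB| = |B − Z| = 40.35.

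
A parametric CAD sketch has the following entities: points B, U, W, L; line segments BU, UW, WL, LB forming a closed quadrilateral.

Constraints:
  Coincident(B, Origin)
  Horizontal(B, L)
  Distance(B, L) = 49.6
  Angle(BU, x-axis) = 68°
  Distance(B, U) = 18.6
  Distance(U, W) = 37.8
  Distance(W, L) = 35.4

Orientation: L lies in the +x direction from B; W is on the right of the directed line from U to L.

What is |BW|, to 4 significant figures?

26.77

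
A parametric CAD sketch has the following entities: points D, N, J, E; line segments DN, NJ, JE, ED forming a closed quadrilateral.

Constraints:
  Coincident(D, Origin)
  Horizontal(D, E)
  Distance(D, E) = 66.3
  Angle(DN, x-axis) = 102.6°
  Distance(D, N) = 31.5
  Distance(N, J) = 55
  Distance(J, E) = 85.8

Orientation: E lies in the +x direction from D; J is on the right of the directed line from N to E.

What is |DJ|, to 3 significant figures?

28.5

Checks: |NJ| = 55.00 ✓; |JE| = 85.80 ✓.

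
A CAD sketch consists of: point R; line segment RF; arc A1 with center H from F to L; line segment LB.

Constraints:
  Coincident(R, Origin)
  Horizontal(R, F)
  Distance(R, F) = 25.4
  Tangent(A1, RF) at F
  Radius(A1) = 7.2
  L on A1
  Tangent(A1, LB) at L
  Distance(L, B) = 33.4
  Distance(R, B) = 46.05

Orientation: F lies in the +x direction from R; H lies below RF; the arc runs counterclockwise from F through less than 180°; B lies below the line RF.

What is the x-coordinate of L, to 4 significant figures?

18.22

Checks: |HL| = 7.200 ✓; ∠(HL, LB) = 90.00° ✓; |LB| = 33.40 ✓; |RB| = 46.05 ✓.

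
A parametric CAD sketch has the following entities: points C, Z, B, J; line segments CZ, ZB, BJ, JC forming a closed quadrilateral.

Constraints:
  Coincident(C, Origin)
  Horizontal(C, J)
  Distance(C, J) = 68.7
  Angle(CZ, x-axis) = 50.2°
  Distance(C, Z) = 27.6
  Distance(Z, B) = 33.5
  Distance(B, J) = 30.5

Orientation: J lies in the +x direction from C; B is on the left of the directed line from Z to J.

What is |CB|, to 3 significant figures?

56.7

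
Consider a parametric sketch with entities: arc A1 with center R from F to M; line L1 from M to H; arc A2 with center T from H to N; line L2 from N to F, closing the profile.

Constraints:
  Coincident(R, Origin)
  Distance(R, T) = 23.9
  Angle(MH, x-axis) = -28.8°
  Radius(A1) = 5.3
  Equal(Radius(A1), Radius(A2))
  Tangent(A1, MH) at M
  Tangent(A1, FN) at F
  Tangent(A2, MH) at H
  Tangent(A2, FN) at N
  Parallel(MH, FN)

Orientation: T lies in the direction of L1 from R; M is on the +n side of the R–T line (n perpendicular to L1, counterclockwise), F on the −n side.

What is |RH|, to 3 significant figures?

24.5

The slot axis is L1's direction at -28.8°, so u = (cos -28.8°, sin -28.8°) = (0.876, -0.482) and n = (−sin -28.8°, cos -28.8°) = (0.482, 0.876). R is at the origin and T lies 23.9 along u from R, so T = 23.9·u = (20.9, -11.5). Tangency of A1 to both parallel lines with radius 5.3 puts M and F at R ± 5.3·n: M = (2.55, 4.64), F = (-2.55, -4.64). Equal radii place H and N the same way about T: H = T + 5.3·n = (23.5, -6.87), N = T − 5.3·n = (18.4, -16.2). Then |RH| = |H − R| = 24.5.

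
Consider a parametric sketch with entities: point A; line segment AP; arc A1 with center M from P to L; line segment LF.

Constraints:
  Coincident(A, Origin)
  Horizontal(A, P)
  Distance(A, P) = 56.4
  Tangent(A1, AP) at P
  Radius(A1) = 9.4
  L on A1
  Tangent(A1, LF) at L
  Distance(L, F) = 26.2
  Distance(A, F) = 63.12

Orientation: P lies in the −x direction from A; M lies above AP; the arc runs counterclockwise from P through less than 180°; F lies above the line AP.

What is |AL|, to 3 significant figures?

48.4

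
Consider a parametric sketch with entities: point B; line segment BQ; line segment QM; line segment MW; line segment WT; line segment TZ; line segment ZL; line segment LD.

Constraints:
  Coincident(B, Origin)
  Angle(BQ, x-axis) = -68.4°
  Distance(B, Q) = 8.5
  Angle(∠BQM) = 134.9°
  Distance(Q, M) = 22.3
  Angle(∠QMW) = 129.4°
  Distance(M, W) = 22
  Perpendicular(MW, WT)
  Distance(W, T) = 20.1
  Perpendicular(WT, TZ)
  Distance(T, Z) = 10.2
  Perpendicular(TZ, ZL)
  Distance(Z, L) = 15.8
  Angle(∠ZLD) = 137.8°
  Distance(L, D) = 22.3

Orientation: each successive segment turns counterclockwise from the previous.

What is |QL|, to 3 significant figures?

29.0

The perpendicularity gives TZ at right angles to WT, so TZ runs at -153°; with |TZ| = 10.2, Z = (24.9, 6.55). The perpendicularity gives ZL at right angles to TZ, so ZL runs at -62.7°; with |ZL| = 15.8, L = (32.1, -7.49). Then |QL| = |L − Q| = 29.0.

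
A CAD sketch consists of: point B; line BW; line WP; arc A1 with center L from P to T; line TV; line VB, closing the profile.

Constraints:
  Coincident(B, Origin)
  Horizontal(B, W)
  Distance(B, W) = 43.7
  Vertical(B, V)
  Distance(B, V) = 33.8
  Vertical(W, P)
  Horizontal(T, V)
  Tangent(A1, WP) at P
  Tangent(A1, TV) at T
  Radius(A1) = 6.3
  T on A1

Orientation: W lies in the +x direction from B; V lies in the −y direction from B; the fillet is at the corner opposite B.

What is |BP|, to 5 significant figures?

51.633

The virtual corner opposite B is at (43.700, -33.800). A1 meets WP tangentially, so LP is at right angles to WP and tangency of A1 to TV means the radius LT is perpendicular to TV, with radius 6.3, so the center L sits 6.3 in from both sides at L = (37.400, -27.500). That places the tangent points at P = (43.700, -27.500) on WP and T = (37.400, -33.800) on TV. Then |BP| = |P − B| = 51.633.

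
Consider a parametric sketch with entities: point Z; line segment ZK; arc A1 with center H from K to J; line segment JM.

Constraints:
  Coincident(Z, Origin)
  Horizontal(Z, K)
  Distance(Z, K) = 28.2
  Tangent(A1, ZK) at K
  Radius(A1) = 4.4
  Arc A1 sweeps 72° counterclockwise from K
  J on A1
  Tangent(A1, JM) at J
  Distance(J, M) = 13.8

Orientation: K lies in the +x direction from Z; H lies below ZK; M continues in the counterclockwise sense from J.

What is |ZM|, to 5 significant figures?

25.523

On A1, K sits at bearing 90° from H; a 72° counterclockwise sweep puts J at bearing 162°, so J = H + 4.4·(cos 162°, sin 162°) = (24.015, -3.0403). Tangency of A1 to JM means the radius HJ is perpendicular to JM, so JM runs along (−sin 162°, cos 162°); with |JM| = 13.8, M = (19.751, -16.165). Then |ZM| = |M − Z| = 25.523.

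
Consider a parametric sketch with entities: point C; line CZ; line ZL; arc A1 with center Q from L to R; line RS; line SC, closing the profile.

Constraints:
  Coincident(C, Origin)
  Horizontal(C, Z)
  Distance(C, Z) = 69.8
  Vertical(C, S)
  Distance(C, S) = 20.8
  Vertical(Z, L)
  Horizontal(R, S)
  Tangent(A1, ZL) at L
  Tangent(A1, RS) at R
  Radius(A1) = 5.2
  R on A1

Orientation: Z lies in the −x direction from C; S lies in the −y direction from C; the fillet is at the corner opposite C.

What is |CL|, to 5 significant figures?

71.522

C is at the origin; C and Z share the same y with |CZ| = 69.8 and Z on the −x side, so Z = (-69.800, 0.0000). C and S share the same x with |CS| = 20.8 and S on the −y side, so S = (0.0000, -20.800). The virtual corner opposite C is at (-69.800, -20.800). Tangency of A1 to ZL means the radius QL is perpendicular to ZL and since A1 is tangent to RS there, QR ⟂ RS, with radius 5.2, so the center Q sits 5.2 in from both sides at Q = (-64.600, -15.600). That places the tangent points at L = (-69.800, -15.600) on ZL and R = (-64.600, -20.800) on RS. Then |CL| = |L − C| = 71.522.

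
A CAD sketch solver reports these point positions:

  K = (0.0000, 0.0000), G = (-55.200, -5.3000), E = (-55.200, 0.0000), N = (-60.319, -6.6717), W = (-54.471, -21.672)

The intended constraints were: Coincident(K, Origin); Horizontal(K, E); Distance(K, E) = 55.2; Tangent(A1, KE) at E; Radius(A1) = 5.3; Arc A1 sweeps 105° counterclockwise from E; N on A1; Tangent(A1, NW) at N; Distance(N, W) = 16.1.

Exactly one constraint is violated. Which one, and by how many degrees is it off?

Tangent(A1, NW) at N — off by 6.30°.

K = (0.00, 0.00) ✓; K.y = 0.00, E.y = 0.00 ✓; |KE| = 55.20 ✓; ∠(GE, EK) = 90.00° ✓; |GE| = 5.300 ✓; bearing(G→N) − bearing(G→E) = 105.0° ✓; |GN| = 5.300 ✓; ∠(GN, NW) = 83.70° ✗; |NW| = 16.10 ✓.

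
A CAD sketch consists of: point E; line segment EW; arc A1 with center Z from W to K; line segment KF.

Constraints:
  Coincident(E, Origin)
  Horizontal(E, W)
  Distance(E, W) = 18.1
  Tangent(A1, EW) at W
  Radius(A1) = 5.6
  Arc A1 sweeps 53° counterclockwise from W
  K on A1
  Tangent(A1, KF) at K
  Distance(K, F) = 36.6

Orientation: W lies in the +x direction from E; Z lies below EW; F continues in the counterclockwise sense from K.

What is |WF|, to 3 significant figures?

41.1

E is at the origin; EW is horizontal with |EW| = 18.1 and W on the +x side, so W = (18.1, 0.00). Since A1 is tangent to EW there, ZW ⟂ EW, so Z = W + (0, -5.6) = (18.1, -5.60). On A1, W sits at bearing 90° from Z; a 53° counterclockwise sweep puts K at bearing 143°, so K = Z + 5.6·(cos 143°, sin 143°) = (13.6, -2.23). A1 meets KF tangentially, so ZK is at right angles to KF, so KF runs along (−sin 143°, cos 143°); with |KF| = 36.6, F = (-8.40, -31.5). Then |WF| = |F − W| = 41.1.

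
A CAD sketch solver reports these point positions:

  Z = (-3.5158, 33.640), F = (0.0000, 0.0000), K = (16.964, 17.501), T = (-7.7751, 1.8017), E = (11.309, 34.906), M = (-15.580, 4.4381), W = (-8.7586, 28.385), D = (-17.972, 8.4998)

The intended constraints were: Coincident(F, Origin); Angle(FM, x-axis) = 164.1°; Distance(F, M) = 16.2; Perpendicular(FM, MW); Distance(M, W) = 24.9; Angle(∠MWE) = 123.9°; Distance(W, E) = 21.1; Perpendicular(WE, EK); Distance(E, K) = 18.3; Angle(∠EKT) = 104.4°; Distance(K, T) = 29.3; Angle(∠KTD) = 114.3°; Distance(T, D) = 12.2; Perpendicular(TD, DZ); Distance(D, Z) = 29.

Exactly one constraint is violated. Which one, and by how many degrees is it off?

Perpendicular(TD, DZ) — off by 3.40°.

F = (0.00, 0.00) ✓; FM at 164.1° ✓; |FM| = 16.20 ✓; ∠(FM, MW) = 90.00° ✓; |MW| = 24.90 ✓; ∠MWE = 123.9° ✓; |WE| = 21.10 ✓; ∠(WE, EK) = 90.00° ✓; |EK| = 18.30 ✓; ∠EKT = 104.4° ✓; |KT| = 29.30 ✓; ∠KTD = 114.3° ✓; |TD| = 12.20 ✓; ∠(TD, DZ) = 86.60° ✗; |DZ| = 29.00 ✓.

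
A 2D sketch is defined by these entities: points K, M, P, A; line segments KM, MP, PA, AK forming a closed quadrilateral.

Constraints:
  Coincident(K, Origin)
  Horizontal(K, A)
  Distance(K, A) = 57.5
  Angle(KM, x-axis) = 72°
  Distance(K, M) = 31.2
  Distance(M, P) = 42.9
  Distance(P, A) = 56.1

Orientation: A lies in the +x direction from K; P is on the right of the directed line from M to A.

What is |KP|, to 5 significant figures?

13.004

K is at the origin; KA is horizontal with |KA| = 57.5 and A in +x, so A = (57.5, 0). KM runs at 72.0° with |KM| = 31.2, so M = (9.6413, 29.673). P is determined by |MP| = 42.9 and |PA| = 56.1 together: it lies at the intersection of circle(M, 42.9) and circle(A, 56.1). With |MA| = 56.311, the foot of the radical line on MA is 16.552 from M and the perpendicular offset is √(42.9² − 16.552²) = 39.578. Taking the right-of-MA solution: P = (2.8533, -12.687).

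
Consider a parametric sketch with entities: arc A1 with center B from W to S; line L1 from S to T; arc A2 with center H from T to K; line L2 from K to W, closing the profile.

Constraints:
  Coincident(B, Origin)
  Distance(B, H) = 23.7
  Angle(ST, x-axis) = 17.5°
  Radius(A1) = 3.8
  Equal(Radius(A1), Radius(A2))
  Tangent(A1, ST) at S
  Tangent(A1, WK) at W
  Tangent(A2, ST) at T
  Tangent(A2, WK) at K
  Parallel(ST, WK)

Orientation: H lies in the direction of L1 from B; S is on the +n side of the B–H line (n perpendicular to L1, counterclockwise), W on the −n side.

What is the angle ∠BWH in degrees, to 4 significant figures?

80.89°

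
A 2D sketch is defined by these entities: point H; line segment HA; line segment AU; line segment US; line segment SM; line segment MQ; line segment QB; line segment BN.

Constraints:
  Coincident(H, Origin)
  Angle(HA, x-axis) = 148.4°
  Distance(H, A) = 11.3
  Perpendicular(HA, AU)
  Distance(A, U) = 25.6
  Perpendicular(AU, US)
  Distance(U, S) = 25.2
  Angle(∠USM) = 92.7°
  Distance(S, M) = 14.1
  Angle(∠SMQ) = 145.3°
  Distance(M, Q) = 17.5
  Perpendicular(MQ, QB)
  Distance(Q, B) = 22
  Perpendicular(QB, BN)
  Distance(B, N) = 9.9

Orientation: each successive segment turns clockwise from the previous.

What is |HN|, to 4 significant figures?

18.60

The perpendicularity gives QB at right angles to MQ, so QB runs at 116.4°; with |QB| = 22.0, B = (-7.018, 14.10). QB is perpendicular to BN, so BN runs at 26.40°; with |BN| = 9.9, N = (1.849, 18.50). Then |HN| = |N − H| = 18.60.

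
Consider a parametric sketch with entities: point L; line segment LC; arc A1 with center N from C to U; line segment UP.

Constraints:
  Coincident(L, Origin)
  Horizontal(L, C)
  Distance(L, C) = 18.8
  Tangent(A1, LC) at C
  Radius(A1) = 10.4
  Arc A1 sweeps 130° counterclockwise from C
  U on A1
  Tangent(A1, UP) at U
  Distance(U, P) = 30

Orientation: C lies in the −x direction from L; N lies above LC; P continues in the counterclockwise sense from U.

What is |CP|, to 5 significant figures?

41.634

On A1, C sits at bearing -90° from N; a 130° counterclockwise sweep puts U at bearing 40°, so U = N + 10.4·(cos 40°, sin 40°) = (-10.833, 17.085). The tangent condition forces NU to be normal to UP, so UP runs along (−sin 40°, cos 40°); with |UP| = 30.0, P = (-30.117, 40.066). Then |CP| = |P − C| = 41.634.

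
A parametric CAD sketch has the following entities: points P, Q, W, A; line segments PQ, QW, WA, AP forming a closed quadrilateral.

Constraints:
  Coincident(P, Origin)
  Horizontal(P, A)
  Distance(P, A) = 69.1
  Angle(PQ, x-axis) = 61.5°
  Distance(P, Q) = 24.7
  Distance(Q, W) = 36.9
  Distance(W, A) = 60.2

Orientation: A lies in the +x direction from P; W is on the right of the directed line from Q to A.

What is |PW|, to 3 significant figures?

18.7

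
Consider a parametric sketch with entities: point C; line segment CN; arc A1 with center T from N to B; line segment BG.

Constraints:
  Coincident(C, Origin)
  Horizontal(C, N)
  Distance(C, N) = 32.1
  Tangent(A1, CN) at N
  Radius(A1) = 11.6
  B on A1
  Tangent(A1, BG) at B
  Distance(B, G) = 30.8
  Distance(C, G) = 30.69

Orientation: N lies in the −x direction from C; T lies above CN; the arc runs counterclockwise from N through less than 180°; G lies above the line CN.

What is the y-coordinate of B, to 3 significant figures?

4.98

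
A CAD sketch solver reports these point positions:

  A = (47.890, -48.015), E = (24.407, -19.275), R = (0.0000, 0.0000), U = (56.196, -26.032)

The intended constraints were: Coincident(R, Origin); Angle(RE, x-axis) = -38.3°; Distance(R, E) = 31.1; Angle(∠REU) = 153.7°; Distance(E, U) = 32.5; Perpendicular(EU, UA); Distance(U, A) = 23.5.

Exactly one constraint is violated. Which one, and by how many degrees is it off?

Perpendicular(EU, UA) — off by 8.70°.

R = (0.00, 0.00) ✓; RE at -38.30° ✓; |RE| = 31.10 ✓; ∠REU = 153.7° ✓; |EU| = 32.50 ✓; ∠(EU, UA) = 98.70° ✗; |UA| = 23.50 ✓.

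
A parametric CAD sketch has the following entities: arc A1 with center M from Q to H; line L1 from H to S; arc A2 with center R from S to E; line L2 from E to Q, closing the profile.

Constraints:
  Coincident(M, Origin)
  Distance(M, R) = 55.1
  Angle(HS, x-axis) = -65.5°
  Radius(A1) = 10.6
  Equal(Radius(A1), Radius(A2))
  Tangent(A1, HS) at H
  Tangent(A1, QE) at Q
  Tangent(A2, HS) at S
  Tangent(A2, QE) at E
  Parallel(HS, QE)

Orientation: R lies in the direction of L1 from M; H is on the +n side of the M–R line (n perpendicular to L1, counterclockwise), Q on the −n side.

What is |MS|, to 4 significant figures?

56.11

The slot axis is L1's direction at -65.5°, so u = (cos -65.5°, sin -65.5°) = (0.4147, -0.9100) and n = (−sin -65.5°, cos -65.5°) = (0.9100, 0.4147). M is at the origin and R lies 55.1 along u from M, so R = 55.1·u = (22.85, -50.14). Tangency of A1 to both parallel lines with radius 10.6 puts H and Q at M ± 10.6·n: H = (9.646, 4.396), Q = (-9.646, -4.396). Equal radii place S and E the same way about R: S = R + 10.6·n = (32.50, -45.74), E = R − 10.6·n = (13.20, -54.53). Then |MS| = |S − M| = 56.11.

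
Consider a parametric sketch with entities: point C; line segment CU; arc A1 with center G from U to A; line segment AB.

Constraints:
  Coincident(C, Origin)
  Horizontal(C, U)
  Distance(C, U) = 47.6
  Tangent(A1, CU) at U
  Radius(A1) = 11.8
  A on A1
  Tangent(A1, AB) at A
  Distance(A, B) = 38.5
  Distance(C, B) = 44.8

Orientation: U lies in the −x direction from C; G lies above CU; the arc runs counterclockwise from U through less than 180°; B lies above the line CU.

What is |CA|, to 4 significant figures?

37.68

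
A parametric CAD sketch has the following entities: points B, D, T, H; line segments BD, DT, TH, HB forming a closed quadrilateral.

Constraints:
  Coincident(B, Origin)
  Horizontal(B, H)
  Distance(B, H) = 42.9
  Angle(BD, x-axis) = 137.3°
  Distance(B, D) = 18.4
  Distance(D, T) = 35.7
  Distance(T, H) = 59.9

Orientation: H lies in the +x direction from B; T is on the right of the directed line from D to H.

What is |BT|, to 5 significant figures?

26.272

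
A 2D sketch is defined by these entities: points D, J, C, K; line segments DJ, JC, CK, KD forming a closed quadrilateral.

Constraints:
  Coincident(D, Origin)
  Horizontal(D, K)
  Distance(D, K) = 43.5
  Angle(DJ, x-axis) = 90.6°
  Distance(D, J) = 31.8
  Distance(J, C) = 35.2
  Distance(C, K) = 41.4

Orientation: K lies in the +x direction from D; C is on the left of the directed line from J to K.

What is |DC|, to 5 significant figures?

52.587

D is at the origin; DK is horizontal with |DK| = 43.5 and K in +x, so K = (43.5, 0). DJ runs at 90.6° with |DJ| = 31.8, so J = (-0.33300, 31.798). C is determined by |JC| = 35.2 and |CK| = 41.4 together: it lies at the intersection of circle(J, 35.2) and circle(K, 41.4). With |JK| = 54.152, the foot of the radical line on JK is 22.691 from J and the perpendicular offset is √(35.2² − 22.691²) = 26.910. Taking the left-of-JK solution: C = (33.836, 40.256).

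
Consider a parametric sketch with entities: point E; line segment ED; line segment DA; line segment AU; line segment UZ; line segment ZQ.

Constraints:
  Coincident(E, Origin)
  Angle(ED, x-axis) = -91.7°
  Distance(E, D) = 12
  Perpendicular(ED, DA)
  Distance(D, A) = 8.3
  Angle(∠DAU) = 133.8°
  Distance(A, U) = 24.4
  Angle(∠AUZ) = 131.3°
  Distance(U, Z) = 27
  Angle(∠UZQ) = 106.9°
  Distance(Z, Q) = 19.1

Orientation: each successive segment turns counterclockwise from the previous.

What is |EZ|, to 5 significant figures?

39.757

E is at the origin; ED runs at -91.7° with length 12.0, so D = (-0.35599, -11.995). ED is perpendicular to DA, so DA runs at -1.7000°; with |DA| = 8.3, A = (7.9404, -12.241). ∠DAU = 133.8° gives AU at 44.500° from the x-axis; with |AU| = 24.4, U = (25.344, 4.8612). ∠AUZ = 131.3° gives UZ at 93.200° from the x-axis; with |UZ| = 27.0, Z = (23.836, 31.819). Then |EZ| = |Z − E| = 39.757.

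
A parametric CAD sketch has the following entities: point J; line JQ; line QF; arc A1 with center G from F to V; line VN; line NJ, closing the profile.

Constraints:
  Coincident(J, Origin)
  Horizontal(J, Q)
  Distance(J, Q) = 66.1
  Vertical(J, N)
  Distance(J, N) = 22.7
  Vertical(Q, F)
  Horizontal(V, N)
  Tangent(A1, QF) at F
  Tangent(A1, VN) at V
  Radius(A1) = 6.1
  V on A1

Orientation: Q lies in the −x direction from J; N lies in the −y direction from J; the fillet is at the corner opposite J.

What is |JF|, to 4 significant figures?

68.15

J is at the origin; J and Q share the same y with |JQ| = 66.1 and Q on the −x side, so Q = (-66.10, 0.000). J and N share the same x with |JN| = 22.7 and N on the −y side, so N = (0.000, -22.70). The virtual corner opposite J is at (-66.10, -22.70). A1 meets QF tangentially, so GF is at right angles to QF and the tangent condition forces GV to be normal to VN, with radius 6.1, so the center G sits 6.1 in from both sides at G = (-60.00, -16.60). That places the tangent points at F = (-66.10, -16.60) on QF and V = (-60.00, -22.70) on VN. Then |JF| = |F − J| = 68.15.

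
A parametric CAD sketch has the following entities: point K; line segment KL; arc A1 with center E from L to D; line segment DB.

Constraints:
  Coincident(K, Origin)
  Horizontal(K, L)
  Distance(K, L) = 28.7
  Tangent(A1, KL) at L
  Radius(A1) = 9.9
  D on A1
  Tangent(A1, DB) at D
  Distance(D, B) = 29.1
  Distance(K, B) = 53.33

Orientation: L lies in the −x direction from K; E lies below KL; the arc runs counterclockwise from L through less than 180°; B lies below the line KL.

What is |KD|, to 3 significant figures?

40.1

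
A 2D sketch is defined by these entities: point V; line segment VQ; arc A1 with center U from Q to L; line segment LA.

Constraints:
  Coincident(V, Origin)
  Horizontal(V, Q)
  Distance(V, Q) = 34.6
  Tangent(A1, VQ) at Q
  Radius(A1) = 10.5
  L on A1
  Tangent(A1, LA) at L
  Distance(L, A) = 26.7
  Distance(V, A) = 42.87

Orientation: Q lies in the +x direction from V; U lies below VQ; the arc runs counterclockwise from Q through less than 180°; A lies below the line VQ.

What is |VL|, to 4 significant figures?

26.06

Checks: ∠(UQ, QV) = 90.00° ✓; |UQ| = 10.50 ✓; |UL| = 10.50 ✓; ∠(UL, LA) = 90.00° ✓; |LA| = 26.70 ✓; |VA| = 42.87 ✓.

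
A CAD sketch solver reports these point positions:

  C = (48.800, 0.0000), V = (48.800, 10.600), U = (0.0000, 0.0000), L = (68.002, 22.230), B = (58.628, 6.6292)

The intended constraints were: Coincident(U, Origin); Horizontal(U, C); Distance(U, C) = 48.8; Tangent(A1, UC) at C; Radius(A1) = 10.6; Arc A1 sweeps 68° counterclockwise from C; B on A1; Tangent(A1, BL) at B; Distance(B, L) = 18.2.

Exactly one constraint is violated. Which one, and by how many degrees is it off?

Tangent(A1, BL) at B — off by 9.00°.

U = (0.00, 0.00) ✓; U.y = 0.00, C.y = 0.00 ✓; |UC| = 48.80 ✓; ∠(VC, CU) = 90.00° ✓; |VC| = 10.60 ✓; bearing(V→B) − bearing(V→C) = 68.00° ✓; |VB| = 10.60 ✓; ∠(VB, BL) = 99.00° ✗; |BL| = 18.20 ✓.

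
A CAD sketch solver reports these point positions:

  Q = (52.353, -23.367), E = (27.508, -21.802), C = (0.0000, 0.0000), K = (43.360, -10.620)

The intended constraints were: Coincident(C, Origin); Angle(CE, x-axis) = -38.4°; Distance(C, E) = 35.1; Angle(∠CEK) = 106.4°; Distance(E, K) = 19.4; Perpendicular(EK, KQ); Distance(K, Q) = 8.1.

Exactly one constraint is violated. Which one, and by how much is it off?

Distance(K, Q) = 8.1 — off by 7.50.

C = (0.00, 0.00) ✓; CE at -38.40° ✓; |CE| = 35.10 ✓; ∠CEK = 106.4° ✓; |EK| = 19.40 ✓; ∠(EK, KQ) = 90.00° ✓; |KQ| = 15.60 ✗.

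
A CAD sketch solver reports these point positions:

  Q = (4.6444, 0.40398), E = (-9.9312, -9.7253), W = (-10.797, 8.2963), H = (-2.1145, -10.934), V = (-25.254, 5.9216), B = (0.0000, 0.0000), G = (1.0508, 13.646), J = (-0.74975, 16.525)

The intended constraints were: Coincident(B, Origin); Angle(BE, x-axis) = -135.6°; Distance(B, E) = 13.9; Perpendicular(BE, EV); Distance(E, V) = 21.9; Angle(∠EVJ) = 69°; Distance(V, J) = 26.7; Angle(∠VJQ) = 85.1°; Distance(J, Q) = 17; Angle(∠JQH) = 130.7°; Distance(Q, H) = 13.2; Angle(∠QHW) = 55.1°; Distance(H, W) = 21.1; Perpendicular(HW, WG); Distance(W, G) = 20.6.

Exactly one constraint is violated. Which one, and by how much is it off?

Distance(W, G) = 20.6 — off by 7.60.

B = (0.00, 0.00) ✓; BE at -135.6° ✓; |BE| = 13.90 ✓; ∠(BE, EV) = 90.00° ✓; |EV| = 21.90 ✓; ∠EVJ = 69.00° ✓; |VJ| = 26.70 ✓; ∠VJQ = 85.10° ✓; |JQ| = 17.00 ✓; ∠JQH = 130.7° ✓; |QH| = 13.20 ✓; ∠QHW = 55.10° ✓; |HW| = 21.10 ✓; ∠(HW, WG) = 90.00° ✓; |WG| = 13.00 ✗.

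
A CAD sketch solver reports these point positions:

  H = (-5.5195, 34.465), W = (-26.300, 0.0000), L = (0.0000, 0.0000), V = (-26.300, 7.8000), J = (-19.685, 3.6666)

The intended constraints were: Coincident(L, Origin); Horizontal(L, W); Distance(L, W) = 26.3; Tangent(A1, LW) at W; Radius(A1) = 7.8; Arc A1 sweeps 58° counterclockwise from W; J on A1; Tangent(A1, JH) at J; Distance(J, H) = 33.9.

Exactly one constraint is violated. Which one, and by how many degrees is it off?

Tangent(A1, JH) at J — off by 7.30°.

L = (0.00, 0.00) ✓; L.y = 0.00, W.y = 0.00 ✓; |LW| = 26.30 ✓; ∠(VW, WL) = 90.00° ✓; |VW| = 7.800 ✓; bearing(V→J) − bearing(V→W) = 58.00° ✓; |VJ| = 7.800 ✓; ∠(VJ, JH) = 82.70° ✗; |JH| = 33.90 ✓.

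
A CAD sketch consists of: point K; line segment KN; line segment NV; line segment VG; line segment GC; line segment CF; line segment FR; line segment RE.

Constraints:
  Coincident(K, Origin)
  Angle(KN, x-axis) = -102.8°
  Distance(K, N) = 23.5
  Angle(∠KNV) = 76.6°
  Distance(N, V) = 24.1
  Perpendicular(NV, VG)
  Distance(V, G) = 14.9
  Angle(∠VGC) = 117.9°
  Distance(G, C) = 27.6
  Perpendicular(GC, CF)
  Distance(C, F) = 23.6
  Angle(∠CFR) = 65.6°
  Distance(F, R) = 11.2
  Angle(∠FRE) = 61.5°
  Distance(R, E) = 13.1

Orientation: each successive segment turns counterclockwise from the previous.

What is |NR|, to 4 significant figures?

6.276

K is at the origin; KN runs at -102.8° with length 23.5, so N = (-5.206, -22.92). ∠KNV = 76.6° gives NV at 0.6000° from the x-axis; with |NV| = 24.1, V = (18.89, -22.66). NV ⟂ VG, so VG runs at 90.60°; with |VG| = 14.9, G = (18.74, -7.764). ∠VGC = 117.9° gives GC at 152.7° from the x-axis; with |GC| = 27.6, C = (-5.790, 4.894). GC ⟂ CF, so CF runs at -117.3°; with |CF| = 23.6, F = (-16.61, -16.08). ∠CFR = 65.6° gives FR at -2.900° from the x-axis; with |FR| = 11.2, R = (-5.428, -16.64). Then |NR| = |R − N| = 6.276.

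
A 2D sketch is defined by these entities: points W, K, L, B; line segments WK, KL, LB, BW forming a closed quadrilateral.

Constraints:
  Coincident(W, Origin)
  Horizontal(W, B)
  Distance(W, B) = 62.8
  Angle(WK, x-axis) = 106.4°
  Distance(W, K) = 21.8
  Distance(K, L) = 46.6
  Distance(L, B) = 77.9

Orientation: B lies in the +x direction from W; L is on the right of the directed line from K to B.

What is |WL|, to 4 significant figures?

27.66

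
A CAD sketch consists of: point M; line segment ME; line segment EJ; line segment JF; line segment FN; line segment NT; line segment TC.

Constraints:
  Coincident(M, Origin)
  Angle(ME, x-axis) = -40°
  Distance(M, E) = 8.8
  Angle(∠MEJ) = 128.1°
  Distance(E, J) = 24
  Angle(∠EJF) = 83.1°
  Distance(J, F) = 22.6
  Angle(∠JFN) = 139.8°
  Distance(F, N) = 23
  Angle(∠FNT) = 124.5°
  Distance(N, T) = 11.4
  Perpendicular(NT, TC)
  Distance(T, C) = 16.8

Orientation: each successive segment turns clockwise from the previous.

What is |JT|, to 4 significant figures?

47.01

M is at the origin; ME runs at -40.0° with length 8.8, so E = (6.741, -5.657). ∠MEJ = 128.1° gives EJ at -91.90° from the x-axis; with |EJ| = 24.0, J = (5.945, -29.64). ∠EJF = 83.1° gives JF at 171.2° from the x-axis; with |JF| = 22.6, F = (-16.39, -26.19). ∠JFN = 139.8° gives FN at 131.0° from the x-axis; with |FN| = 23.0, N = (-31.48, -8.828). ∠FNT = 124.5° gives NT at 75.50° from the x-axis; with |NT| = 11.4, T = (-28.62, 2.209). Then |JT| = |T − J| = 47.01.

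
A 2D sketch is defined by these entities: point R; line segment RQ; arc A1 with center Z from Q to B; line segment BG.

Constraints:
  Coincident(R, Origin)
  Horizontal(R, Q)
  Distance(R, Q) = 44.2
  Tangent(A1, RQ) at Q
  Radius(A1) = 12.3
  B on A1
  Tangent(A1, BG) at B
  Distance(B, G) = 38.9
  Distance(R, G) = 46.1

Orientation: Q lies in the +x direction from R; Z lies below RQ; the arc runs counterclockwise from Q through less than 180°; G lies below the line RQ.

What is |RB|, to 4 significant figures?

33.76

Checks: |ZB| = 12.30 ✓; ∠(ZB, BG) = 90.00° ✓; |BG| = 38.90 ✓; |RG| = 46.10 ✓.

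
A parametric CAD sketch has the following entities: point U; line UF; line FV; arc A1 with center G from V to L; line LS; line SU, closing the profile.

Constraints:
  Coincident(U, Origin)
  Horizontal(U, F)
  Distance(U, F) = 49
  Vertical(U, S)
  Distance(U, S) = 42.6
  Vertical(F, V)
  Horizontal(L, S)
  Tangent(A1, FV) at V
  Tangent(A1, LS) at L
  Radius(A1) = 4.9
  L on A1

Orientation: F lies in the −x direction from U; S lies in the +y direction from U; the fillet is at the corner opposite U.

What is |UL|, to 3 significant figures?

61.3

U is at the origin; U and F share the same y with |UF| = 49.0 and F on the −x side, so F = (-49.0, 0.00). US is vertical with |US| = 42.6 and S on the +y side, so S = (0.00, 42.6). The virtual corner opposite U is at (-49.0, 42.6). A1 meets FV tangentially, so GV is at right angles to FV and the tangent condition forces GL to be normal to LS, with radius 4.9, so the center G sits 4.9 in from both sides at G = (-44.1, 37.7). That places the tangent points at V = (-49.0, 37.7) on FV and L = (-44.1, 42.6) on LS. Then |UL| = |L − U| = 61.3.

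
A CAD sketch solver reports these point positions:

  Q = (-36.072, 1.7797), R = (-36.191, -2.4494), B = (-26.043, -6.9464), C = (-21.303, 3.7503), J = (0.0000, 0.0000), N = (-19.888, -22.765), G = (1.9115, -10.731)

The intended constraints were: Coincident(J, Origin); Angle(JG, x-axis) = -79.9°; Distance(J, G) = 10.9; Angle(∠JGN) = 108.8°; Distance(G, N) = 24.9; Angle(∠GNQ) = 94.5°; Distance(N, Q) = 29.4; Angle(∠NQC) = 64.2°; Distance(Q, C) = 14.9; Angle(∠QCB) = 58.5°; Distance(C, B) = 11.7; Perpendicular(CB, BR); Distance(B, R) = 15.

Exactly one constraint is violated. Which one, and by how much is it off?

Distance(B, R) = 15 — off by 3.90.

J = (0.00, 0.00) ✓; JG at -79.90° ✓; |JG| = 10.90 ✓; ∠JGN = 108.8° ✓; |GN| = 24.90 ✓; ∠GNQ = 94.50° ✓; |NQ| = 29.40 ✓; ∠NQC = 64.20° ✓; |QC| = 14.90 ✓; ∠QCB = 58.50° ✓; |CB| = 11.70 ✓; ∠(CB, BR) = 90.00° ✓; |BR| = 11.10 ✗.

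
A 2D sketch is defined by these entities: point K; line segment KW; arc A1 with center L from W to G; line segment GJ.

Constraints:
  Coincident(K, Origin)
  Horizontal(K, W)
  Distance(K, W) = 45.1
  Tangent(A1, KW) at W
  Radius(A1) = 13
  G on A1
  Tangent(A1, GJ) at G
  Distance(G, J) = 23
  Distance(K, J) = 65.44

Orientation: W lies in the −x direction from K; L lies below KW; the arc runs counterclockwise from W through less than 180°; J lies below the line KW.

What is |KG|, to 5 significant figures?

59.907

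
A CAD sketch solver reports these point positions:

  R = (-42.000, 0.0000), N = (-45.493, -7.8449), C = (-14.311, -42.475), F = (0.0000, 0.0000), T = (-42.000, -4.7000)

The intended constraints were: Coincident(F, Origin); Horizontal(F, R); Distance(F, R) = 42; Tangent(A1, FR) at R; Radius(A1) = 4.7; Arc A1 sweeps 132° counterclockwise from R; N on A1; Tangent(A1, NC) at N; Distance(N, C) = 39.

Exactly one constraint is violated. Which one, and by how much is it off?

Distance(N, C) = 39 — off by 7.60.

F = (0.00, 0.00) ✓; F.y = 0.00, R.y = 0.00 ✓; |FR| = 42.00 ✓; ∠(TR, RF) = 90.00° ✓; |TR| = 4.700 ✓; bearing(T→N) − bearing(T→R) = 132.0° ✓; |TN| = 4.700 ✓; ∠(TN, NC) = 90.00° ✓; |NC| = 46.60 ✗.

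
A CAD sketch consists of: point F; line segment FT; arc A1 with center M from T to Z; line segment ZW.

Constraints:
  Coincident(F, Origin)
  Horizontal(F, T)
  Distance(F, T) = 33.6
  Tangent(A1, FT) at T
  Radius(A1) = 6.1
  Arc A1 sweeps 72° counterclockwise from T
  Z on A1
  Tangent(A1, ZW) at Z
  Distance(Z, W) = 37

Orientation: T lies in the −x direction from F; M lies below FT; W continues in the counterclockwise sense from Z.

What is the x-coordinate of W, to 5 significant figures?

-50.835

F is at the origin; F and T share the same y with |FT| = 33.6 and T on the −x side, so T = (-33.600, 0.0000). A1 meets FT tangentially, so MT is at right angles to FT, so M = T + (0, -6.1) = (-33.600, -6.1000). On A1, T sits at bearing 90° from M; a 72° counterclockwise sweep puts Z at bearing 162°, so Z = M + 6.1·(cos 162°, sin 162°) = (-39.401, -4.2150). Tangency of A1 to ZW means the radius MZ is perpendicular to ZW, so ZW runs along (−sin 162°, cos 162°); with |ZW| = 37.0, W = (-50.835, -39.404). So W.x = -50.835.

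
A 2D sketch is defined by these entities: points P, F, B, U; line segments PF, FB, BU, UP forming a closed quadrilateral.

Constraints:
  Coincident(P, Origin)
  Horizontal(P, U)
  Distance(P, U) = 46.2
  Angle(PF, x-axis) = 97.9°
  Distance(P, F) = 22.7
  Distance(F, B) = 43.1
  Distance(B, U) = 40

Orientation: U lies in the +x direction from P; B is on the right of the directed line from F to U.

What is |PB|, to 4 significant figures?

21.22

P is at the origin; PU is horizontal with |PU| = 46.2 and U in +x, so U = (46.2, 0). PF runs at 97.9° with |PF| = 22.7, so F = (-3.120, 22.48). B is determined by |FB| = 43.1 and |BU| = 40.0 together: it lies at the intersection of circle(F, 43.1) and circle(U, 40.0). With |FU| = 54.20, the foot of the radical line on FU is 29.48 from F and the perpendicular offset is √(43.1² − 29.48²) = 31.44. Taking the right-of-FU solution: B = (10.66, -18.35).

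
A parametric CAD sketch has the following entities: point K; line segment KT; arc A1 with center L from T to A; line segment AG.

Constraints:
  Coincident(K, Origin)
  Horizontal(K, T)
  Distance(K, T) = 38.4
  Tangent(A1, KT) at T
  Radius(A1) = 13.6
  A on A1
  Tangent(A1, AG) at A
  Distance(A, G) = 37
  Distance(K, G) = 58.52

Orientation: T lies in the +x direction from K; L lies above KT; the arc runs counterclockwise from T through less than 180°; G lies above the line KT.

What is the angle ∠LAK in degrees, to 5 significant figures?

12.326°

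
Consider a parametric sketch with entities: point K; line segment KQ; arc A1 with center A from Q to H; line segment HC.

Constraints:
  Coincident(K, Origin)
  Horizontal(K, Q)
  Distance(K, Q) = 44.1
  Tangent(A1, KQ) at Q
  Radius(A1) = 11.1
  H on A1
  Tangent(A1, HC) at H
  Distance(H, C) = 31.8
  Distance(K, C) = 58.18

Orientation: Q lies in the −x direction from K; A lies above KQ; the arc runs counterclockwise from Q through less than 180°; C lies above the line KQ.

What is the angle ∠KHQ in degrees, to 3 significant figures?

110°

Checks: K = (0.00, 0.00) ✓; K.y = 0.00, Q.y = 0.00 ✓; |AH| = 11.10 ✓; ∠(AH, HC) = 90.00° ✓; |HC| = 31.80 ✓; |KC| = 58.18 ✓.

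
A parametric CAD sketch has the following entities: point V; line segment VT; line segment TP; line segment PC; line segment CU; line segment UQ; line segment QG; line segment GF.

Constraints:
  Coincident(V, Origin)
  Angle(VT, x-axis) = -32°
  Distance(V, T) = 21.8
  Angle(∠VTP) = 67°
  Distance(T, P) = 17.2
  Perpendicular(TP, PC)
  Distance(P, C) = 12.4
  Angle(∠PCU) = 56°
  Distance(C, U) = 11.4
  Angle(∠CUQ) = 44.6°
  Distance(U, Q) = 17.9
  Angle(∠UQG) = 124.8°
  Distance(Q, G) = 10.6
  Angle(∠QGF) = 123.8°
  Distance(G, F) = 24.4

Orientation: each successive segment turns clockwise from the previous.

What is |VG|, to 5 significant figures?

26.304

∠CUQ = 44.6° gives UQ at -134.40° from the x-axis; with |UQ| = 17.9, Q = (-3.8400, -23.850). ∠UQG = 124.8° gives QG at 170.40° from the x-axis; with |QG| = 10.6, G = (-14.292, -22.083). Then |VG| = |G − V| = 26.304.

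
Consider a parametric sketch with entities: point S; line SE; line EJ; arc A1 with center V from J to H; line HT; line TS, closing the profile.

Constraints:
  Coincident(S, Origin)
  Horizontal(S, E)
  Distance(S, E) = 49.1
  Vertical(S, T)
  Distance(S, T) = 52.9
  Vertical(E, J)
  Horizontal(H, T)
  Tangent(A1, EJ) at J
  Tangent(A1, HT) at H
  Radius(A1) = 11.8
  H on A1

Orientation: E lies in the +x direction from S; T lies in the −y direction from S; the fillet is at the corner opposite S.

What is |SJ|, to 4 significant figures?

64.03

The virtual corner opposite S is at (49.10, -52.90). A1 meets EJ tangentially, so VJ is at right angles to EJ and since A1 is tangent to HT there, VH ⟂ HT, with radius 11.8, so the center V sits 11.8 in from both sides at V = (37.30, -41.10). That places the tangent points at J = (49.10, -41.10) on EJ and H = (37.30, -52.90) on HT. Then |SJ| = |J − S| = 64.03.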